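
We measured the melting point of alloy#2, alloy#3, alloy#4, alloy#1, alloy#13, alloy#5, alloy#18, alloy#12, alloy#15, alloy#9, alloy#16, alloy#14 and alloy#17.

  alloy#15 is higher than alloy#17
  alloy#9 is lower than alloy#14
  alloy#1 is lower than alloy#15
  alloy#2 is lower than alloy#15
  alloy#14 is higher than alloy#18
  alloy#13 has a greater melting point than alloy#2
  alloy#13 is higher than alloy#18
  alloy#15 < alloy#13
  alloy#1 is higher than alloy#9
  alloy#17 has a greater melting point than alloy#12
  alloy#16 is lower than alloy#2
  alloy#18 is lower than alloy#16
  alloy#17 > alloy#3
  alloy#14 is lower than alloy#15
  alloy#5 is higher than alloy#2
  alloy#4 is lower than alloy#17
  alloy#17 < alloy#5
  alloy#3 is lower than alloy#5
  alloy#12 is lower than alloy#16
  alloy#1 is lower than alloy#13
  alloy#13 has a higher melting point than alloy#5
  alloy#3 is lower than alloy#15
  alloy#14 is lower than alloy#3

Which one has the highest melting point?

alloy#9 is not greatest since alloy#9 < alloy#14; alloy#12 is not greatest since alloy#12 < alloy#17; alloy#18 is not greatest since alloy#18 < alloy#14; alloy#16 is not greatest since alloy#16 < alloy#2; alloy#14 is not greatest since alloy#14 < alloy#3; alloy#3 is not greatest since alloy#3 < alloy#15; alloy#1 is not greatest since alloy#1 < alloy#13; alloy#2 is not greatest since alloy#2 < alloy#15; alloy#4 is not greatest since alloy#4 < alloy#17; alloy#17 is not greatest since alloy#17 < alloy#5; alloy#15 is not greatest since alloy#15 < alloy#13; alloy#5 is not greatest since alloy#5 < alloy#13.
Only alloy#13 has nothing above it, so alloy#13 is the highest melting point.

alloy#13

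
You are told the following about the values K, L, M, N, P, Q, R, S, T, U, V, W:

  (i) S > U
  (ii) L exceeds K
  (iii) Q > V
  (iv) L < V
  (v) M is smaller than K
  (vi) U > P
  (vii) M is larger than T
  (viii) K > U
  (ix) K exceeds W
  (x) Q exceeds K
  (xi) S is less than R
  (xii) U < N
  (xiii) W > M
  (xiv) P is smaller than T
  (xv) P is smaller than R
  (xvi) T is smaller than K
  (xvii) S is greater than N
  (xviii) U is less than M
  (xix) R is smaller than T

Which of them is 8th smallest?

W

Chaining the given pairs: P < U < N < S < R < T < M < W < K < L < V < Q.
Counting 8 from the smallest end gives W.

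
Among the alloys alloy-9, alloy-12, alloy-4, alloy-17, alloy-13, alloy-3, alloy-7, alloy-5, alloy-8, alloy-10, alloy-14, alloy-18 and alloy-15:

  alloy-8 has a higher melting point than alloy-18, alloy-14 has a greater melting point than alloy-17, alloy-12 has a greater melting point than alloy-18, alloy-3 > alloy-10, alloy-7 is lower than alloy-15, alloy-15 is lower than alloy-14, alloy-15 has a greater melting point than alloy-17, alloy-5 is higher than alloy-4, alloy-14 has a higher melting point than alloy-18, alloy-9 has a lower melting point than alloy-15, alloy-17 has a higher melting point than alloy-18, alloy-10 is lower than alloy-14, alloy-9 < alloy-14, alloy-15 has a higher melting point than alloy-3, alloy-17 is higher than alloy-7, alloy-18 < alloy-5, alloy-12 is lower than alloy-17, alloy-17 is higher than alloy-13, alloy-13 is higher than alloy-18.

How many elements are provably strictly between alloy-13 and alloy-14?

The relations place alloy-13 below alloy-14. An element lies strictly between them when it is forced above alloy-13 and also forced below alloy-14.
Above alloy-13: {alloy-17, alloy-15}. Below alloy-14: {alloy-18, alloy-10, alloy-3, alloy-7, alloy-12, alloy-9, alloy-17, alloy-15}.
Intersection: {alloy-17, alloy-15} — 2.

2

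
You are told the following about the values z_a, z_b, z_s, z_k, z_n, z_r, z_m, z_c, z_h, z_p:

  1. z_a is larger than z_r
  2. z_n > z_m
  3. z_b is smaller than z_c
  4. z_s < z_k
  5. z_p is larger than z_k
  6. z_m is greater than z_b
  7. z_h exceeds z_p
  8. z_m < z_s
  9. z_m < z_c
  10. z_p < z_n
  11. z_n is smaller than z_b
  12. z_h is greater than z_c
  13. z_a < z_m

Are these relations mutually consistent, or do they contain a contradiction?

We have z_b < z_m stated directly, yet also z_m < z_s < z_k < z_p < z_n < z_b by chaining the others — so z_m < z_b. Contradiction.

inconsistent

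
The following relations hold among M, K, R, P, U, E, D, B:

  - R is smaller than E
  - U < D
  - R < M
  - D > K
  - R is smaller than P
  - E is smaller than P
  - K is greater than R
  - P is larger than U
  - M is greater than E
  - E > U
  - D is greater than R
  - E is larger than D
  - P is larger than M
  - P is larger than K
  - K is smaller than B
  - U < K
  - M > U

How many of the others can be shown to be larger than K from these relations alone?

5

The elements the relations force above K are D, E, M, P, B — no chain reaches any other.
That is 5.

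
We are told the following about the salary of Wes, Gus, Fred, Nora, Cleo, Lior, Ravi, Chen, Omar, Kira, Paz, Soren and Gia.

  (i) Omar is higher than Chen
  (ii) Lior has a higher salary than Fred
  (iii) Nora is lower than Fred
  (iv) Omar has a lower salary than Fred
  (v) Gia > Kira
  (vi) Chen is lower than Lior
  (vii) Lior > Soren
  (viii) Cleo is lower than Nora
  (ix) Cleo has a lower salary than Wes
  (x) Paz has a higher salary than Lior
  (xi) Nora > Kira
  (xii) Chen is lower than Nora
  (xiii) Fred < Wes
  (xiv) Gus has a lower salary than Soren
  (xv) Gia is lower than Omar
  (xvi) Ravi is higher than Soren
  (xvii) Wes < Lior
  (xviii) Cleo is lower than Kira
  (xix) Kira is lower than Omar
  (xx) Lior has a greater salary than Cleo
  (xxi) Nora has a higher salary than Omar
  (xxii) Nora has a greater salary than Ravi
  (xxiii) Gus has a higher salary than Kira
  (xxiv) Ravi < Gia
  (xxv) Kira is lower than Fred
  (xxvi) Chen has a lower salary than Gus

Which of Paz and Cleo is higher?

Cleo < Kira < Gus < Soren < Ravi < Gia < Omar < Nora < Fred < Wes < Lior < Paz, by transitivity through Kira, Gus, Soren, Ravi, Gia, Omar, Nora, Fred, Wes, Lior.
So Cleo < Paz; Paz is the higher of the two.

Paz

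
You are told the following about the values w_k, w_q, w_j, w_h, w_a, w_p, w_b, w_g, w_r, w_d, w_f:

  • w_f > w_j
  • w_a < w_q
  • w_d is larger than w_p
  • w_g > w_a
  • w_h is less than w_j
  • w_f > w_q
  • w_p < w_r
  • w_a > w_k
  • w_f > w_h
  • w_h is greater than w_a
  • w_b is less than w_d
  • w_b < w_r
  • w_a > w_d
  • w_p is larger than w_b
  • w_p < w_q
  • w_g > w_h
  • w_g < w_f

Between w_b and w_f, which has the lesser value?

w_b

w_b < w_p and w_p < w_d give w_b < w_d.
Then w_d < w_a extends the chain to w_a.
Then w_a < w_g extends the chain to w_g.
Then w_g < w_f extends the chain to w_f.
So w_b < w_f; w_b is the smaller of the two.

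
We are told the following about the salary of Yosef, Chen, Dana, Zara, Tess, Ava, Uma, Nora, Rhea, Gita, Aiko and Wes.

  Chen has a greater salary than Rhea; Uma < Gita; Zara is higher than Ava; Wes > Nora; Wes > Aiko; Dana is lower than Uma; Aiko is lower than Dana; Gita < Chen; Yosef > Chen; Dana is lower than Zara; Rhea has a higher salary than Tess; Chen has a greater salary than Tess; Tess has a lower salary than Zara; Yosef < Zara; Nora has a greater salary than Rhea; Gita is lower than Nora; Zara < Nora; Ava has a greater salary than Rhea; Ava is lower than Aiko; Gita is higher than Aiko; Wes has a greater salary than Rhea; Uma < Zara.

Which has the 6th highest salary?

Gita

Piecing the relations together gives one ordering: Tess < Rhea < Ava < Aiko < Dana < Uma < Gita < Chen < Yosef < Zara < Nora < Wes.
The 6th largest is Gita.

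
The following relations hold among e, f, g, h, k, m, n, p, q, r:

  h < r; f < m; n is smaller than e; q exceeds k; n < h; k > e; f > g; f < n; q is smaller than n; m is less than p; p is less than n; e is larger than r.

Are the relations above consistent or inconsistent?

inconsistent

Chaining the given relations yields n < h < r < e < k < q, so n < q. But one relation states q < n. These cannot both hold.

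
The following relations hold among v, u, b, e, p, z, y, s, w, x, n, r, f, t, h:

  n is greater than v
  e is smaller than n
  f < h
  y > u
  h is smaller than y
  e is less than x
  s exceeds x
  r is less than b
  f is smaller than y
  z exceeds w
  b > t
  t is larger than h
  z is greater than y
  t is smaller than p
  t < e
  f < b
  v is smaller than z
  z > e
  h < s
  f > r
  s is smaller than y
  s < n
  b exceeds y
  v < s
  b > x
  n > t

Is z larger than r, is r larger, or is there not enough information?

z

r < f and f < h give r < h.
Then h < t extends the chain to t.
With t < e: r < f < h < t < e.
Then e < x extends the chain to x.
With x < s: r < f < h < t < e < x < s.
Then s < y extends the chain to y.
With y < z: r < f < h < t < e < x < s < y < z.
So z is larger.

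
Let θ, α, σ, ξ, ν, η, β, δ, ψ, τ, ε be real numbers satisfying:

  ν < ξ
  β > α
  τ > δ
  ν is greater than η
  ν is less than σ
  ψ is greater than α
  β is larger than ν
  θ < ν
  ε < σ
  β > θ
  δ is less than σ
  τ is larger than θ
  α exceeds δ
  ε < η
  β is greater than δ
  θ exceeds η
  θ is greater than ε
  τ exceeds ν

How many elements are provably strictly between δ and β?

1

Chaining upward from δ reaches: τ, α, ψ, σ.
Chaining downward from β reaches: ε, η, θ, ν, α.
Strictly between δ and β are those in both lists: α — 1 element.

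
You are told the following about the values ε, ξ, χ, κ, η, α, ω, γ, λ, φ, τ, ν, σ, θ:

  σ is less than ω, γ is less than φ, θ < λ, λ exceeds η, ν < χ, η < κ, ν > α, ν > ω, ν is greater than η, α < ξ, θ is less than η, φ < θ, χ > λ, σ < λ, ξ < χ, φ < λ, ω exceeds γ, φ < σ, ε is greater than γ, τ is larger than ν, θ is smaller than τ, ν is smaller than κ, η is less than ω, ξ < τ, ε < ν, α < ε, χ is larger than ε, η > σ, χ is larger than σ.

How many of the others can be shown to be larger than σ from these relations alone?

The elements the relations force above σ are η, ω, ν, λ, κ, χ, τ — no chain reaches any other.
That is 7.

7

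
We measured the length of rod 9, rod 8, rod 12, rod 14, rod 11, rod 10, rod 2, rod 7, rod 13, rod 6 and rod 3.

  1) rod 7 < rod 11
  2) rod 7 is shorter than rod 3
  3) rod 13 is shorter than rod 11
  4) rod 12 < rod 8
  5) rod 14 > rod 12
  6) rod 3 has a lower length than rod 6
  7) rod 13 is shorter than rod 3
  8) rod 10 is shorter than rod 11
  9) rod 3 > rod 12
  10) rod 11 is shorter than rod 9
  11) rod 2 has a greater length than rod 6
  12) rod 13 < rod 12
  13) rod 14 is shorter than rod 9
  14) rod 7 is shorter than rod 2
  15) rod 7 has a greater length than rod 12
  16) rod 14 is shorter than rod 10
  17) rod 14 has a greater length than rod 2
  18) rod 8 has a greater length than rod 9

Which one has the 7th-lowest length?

Chaining the given pairs: rod 13 < rod 12 < rod 7 < rod 3 < rod 6 < rod 2 < rod 14 < rod 10 < rod 11 < rod 9 < rod 8.
The 7th smallest is rod 14.

rod 14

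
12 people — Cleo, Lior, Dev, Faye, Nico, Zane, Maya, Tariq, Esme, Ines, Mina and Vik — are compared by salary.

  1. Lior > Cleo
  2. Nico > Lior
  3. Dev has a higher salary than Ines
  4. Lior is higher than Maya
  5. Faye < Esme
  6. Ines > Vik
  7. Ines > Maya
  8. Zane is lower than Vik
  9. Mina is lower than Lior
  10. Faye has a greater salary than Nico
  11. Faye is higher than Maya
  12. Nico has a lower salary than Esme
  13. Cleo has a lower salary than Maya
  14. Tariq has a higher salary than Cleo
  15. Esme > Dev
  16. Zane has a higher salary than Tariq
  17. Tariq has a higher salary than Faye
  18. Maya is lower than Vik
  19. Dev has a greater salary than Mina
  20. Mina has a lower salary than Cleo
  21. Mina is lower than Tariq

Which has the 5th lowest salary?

Chaining the given pairs: Mina < Cleo < Maya < Lior < Nico < Faye < Tariq < Zane < Vik < Ines < Dev < Esme.
The 5th smallest is Nico.

Nico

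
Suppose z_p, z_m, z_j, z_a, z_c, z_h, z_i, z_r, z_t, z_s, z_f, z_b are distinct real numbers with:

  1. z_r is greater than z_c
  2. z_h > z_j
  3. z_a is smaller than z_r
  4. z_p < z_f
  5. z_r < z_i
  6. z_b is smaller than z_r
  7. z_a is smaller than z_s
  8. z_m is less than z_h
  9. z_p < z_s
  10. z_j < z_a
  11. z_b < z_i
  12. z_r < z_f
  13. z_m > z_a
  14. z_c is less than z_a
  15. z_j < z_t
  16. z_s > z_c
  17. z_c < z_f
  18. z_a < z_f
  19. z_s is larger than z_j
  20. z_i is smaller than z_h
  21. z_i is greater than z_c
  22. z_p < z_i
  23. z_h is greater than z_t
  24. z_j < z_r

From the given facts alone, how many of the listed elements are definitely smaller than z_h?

The elements the relations force below z_h are z_j, z_c, z_a, z_b, z_m, z_t, z_r, z_p, z_i — no chain reaches any other.
That is 9.

9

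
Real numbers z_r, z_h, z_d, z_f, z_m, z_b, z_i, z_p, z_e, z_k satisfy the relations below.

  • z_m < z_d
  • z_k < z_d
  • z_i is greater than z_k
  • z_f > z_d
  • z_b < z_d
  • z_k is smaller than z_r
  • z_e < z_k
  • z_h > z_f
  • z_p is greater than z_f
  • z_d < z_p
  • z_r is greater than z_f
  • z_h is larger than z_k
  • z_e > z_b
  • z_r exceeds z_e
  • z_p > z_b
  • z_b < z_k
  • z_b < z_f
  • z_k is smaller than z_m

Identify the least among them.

z_b

z_e is not least since z_b < z_e; z_k is not least since z_e < z_k; z_i is not least since z_k < z_i; z_m is not least since z_k < z_m; z_d is not least since z_m < z_d; z_f is not least since z_b < z_f; z_r is not least since z_k < z_r; z_p is not least since z_d < z_p; z_h is not least since z_k < z_h.
Only z_b has nothing below it, so z_b is the least.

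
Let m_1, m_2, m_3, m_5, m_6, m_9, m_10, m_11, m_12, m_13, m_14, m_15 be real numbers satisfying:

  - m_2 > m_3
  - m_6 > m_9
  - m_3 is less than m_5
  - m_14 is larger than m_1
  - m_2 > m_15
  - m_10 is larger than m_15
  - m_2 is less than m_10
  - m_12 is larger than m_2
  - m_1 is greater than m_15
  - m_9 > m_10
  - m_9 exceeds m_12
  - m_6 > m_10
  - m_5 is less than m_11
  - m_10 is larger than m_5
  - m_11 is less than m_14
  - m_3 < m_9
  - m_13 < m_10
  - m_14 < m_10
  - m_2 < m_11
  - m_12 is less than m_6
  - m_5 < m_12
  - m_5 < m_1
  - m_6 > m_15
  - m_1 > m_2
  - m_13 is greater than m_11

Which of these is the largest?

m_3 is not greatest since m_3 < m_5; m_5 is not greatest since m_5 < m_1; m_15 is not greatest since m_15 < m_6; m_2 is not greatest since m_2 < m_12; m_12 is not greatest since m_12 < m_6; m_11 is not greatest since m_11 < m_14; m_1 is not greatest since m_1 < m_14; m_14 is not greatest since m_14 < m_10; m_13 is not greatest since m_13 < m_10; m_10 is not greatest since m_10 < m_6; m_9 is not greatest since m_9 < m_6.
Only m_6 has nothing above it, so m_6 is the largest.

m_6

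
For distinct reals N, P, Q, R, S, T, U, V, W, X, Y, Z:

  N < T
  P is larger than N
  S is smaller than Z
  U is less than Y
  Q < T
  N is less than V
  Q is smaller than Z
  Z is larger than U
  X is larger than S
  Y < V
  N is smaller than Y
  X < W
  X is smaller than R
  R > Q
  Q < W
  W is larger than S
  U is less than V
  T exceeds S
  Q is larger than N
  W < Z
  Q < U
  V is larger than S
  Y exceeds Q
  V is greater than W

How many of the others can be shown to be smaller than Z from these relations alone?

6

The elements the relations force below Z are N, S, X, Q, U, W — no chain reaches any other.
That is 6.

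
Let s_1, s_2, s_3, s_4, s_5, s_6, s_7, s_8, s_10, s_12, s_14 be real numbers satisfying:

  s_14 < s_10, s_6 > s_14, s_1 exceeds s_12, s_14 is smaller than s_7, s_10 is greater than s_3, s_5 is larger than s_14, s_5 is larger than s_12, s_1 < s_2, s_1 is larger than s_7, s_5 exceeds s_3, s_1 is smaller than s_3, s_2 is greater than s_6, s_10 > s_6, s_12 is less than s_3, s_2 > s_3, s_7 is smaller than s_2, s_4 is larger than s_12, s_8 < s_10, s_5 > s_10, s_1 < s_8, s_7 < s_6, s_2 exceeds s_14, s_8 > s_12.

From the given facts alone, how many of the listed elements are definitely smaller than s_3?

4

The elements the relations force below s_3 are s_14, s_12, s_7, s_1 — no chain reaches any other.
That is 4.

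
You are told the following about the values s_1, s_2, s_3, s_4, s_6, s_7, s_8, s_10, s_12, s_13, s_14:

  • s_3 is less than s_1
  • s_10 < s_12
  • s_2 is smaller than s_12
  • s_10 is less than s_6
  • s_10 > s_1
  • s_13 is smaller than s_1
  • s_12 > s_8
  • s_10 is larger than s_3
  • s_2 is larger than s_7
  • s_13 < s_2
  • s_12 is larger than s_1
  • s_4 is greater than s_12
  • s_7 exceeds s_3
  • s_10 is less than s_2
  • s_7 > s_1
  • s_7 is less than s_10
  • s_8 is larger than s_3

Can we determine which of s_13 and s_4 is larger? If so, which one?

Link the given pairs in sequence: s_13 < s_1; s_1 < s_7; s_7 < s_10; s_10 < s_2; s_2 < s_12; s_12 < s_4.
Together: s_13 < s_1 < s_7 < s_10 < s_2 < s_12 < s_4.
So s_4 is larger.

s_4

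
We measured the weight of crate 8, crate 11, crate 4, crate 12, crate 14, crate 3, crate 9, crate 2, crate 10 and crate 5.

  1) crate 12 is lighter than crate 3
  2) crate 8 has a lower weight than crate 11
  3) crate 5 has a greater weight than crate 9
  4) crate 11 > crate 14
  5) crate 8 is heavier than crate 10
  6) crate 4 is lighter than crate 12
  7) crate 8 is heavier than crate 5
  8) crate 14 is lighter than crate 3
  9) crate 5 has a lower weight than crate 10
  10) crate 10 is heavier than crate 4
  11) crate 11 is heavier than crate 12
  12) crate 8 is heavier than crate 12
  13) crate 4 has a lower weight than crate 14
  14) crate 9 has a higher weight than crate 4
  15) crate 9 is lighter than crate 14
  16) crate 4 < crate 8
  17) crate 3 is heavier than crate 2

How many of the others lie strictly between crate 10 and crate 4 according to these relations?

2

The relations place crate 4 below crate 10. An element lies strictly between them when it is forced above crate 4 and also forced below crate 10.
Above crate 4: {crate 12, crate 9, crate 5, crate 14, crate 8, crate 11, crate 3}. Below crate 10: {crate 9, crate 5}.
Intersection: {crate 9, crate 5} — 2.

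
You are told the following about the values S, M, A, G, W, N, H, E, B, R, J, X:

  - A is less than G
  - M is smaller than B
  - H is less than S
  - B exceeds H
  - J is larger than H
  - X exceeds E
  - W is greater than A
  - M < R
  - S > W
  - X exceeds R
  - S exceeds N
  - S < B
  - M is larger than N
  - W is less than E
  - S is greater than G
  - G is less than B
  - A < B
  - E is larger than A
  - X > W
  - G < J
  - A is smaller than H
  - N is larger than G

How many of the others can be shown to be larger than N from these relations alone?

5

The elements the relations force above N are M, S, B, R, X — no chain reaches any other.
That is 5.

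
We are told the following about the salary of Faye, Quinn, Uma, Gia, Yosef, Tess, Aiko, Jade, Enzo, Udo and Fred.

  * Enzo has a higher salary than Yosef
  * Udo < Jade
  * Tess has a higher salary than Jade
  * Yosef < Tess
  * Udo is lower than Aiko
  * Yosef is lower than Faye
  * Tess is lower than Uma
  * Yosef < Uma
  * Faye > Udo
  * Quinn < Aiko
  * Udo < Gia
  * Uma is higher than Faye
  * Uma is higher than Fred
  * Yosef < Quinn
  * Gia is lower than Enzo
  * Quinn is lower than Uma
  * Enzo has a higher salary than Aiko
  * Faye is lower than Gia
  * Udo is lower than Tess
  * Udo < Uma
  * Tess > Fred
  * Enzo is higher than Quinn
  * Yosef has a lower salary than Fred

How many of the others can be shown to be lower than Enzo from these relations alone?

Directly below Enzo: Yosef, Quinn, Gia, Aiko.
One step further: Udo, Faye (6 so far).
Nothing else is reachable below Enzo; 6 in all.

6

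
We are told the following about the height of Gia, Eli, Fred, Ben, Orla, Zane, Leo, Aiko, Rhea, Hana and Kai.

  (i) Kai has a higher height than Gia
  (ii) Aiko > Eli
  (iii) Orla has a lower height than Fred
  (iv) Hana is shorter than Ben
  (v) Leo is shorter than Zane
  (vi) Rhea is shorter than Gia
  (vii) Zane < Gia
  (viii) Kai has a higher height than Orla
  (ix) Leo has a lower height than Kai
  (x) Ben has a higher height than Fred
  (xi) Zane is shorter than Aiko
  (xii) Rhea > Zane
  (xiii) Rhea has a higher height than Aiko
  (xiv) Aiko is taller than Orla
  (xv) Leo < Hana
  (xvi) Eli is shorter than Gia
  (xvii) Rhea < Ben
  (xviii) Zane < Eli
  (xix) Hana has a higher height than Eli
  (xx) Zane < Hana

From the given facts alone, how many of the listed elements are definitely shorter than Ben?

8

Directly below Ben: Hana, Rhea, Fred.
One step further: Leo, Zane, Eli, Orla, Aiko (8 so far).
Nothing else is reachable below Ben; 8 in all.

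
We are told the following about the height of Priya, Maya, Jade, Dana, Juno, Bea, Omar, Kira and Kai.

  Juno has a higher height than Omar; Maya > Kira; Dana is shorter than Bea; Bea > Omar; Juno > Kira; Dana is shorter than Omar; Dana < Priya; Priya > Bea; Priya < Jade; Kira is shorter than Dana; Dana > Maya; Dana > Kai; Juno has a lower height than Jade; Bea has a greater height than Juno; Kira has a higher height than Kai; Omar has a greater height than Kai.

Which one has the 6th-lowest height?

The consecutive relations fix a unique order: Kai < Kira < Maya < Dana < Omar < Juno < Bea < Priya < Jade.
Counting 6 from the smallest end gives Juno.

Juno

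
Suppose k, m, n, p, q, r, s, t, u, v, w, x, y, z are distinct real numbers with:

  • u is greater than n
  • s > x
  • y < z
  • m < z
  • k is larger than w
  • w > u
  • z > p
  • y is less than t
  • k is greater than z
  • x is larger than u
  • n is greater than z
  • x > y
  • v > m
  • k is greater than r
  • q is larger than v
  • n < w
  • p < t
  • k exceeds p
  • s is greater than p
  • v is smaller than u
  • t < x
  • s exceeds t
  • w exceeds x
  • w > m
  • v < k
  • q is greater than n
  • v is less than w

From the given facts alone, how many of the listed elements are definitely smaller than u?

6

The elements the relations force below u are y, p, m, z, n, v — no chain reaches any other.
That is 6.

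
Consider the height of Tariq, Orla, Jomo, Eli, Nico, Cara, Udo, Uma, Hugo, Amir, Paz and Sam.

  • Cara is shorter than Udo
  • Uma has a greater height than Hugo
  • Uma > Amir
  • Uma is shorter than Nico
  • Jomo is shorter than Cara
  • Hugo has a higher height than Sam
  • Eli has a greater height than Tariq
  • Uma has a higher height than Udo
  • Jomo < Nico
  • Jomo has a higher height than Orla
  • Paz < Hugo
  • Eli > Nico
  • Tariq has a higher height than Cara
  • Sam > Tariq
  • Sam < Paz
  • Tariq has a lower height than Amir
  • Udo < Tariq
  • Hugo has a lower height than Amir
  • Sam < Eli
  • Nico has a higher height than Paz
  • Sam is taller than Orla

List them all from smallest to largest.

Orla < Jomo < Cara < Udo < Tariq < Sam < Paz < Hugo < Amir < Uma < Nico < Eli

Each adjacent pair is fixed by a given relation: Orla < Jomo; Jomo < Cara; Cara < Udo; Udo < Tariq; Tariq < Sam; Sam < Paz; Paz < Hugo; Hugo < Amir; Amir < Uma; Uma < Nico; Nico < Eli. Chaining them end to end gives the full order.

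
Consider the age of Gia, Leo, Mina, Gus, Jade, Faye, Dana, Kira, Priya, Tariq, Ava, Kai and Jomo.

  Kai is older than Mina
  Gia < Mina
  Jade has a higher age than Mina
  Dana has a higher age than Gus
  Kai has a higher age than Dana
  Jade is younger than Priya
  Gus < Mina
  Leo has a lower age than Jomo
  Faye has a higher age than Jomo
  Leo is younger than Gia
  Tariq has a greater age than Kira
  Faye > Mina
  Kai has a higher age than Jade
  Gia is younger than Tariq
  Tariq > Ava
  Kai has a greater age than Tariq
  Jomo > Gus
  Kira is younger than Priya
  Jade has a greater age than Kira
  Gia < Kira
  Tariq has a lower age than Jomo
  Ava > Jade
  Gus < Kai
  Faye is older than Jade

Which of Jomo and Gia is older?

The relevant relations are Gia < Mina; Mina < Jade; Jade < Ava; Ava < Tariq; Tariq < Jomo.
Chaining these gives Gia < Mina < Jade < Ava < Tariq < Jomo.
So Gia < Jomo; Jomo is the older of the two.

Jomo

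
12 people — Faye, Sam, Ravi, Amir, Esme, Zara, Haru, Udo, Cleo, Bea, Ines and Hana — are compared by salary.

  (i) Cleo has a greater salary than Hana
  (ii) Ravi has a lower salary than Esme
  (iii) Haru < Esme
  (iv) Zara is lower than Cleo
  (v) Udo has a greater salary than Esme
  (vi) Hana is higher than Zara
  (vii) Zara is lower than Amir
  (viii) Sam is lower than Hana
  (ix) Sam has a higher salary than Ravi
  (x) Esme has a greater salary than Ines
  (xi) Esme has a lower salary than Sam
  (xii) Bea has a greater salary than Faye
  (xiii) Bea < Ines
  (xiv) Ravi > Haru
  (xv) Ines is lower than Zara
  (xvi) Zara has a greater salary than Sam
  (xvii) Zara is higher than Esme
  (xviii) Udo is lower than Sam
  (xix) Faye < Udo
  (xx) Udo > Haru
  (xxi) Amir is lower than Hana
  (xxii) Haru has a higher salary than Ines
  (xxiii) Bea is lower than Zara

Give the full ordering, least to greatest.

Nothing is placed below Faye, so it is least; from there Faye < Bea; Bea < Ines; Ines < Haru; Haru < Ravi; Ravi < Esme; Esme < Udo; Udo < Sam; Sam < Zara; Zara < Amir; Amir < Hana; Hana < Cleo, each given directly.

Faye < Bea < Ines < Haru < Ravi < Esme < Udo < Sam < Zara < Amir < Hana < Cleo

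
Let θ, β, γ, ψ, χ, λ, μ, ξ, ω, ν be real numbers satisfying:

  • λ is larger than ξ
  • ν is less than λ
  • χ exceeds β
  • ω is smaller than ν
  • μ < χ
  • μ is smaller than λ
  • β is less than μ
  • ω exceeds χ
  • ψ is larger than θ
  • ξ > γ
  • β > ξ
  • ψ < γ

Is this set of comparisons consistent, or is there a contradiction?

The single ordering θ < ψ < γ < ξ < β < μ < χ < ω < ν < λ satisfies every listed relation, so no contradiction arises.

consistent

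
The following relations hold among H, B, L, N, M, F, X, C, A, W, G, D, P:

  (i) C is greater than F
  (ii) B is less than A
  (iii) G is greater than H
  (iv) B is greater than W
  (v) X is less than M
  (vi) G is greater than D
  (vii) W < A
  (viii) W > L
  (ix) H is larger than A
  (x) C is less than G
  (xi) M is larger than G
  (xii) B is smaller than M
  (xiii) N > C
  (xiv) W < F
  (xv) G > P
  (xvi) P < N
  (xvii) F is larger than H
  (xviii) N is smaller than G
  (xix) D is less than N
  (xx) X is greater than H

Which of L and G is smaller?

Link the given pairs in sequence: L < W; W < B; B < A; A < H; H < F; F < C; C < N; N < G.
Together: L < W < B < A < H < F < C < N < G.
So L < G; L is the smaller of the two.

L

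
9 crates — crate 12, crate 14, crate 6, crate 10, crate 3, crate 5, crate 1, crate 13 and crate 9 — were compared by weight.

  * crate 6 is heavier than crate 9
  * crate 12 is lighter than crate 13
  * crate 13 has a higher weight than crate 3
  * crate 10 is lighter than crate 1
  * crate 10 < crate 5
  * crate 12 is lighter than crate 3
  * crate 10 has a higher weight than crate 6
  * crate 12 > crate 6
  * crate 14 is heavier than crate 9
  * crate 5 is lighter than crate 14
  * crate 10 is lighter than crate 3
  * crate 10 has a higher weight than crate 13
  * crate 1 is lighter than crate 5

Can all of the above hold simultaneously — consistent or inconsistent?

Chaining the given relations yields crate 3 < crate 13 < crate 10, so crate 3 < crate 10. But one relation states crate 10 < crate 3. These cannot both hold.

inconsistent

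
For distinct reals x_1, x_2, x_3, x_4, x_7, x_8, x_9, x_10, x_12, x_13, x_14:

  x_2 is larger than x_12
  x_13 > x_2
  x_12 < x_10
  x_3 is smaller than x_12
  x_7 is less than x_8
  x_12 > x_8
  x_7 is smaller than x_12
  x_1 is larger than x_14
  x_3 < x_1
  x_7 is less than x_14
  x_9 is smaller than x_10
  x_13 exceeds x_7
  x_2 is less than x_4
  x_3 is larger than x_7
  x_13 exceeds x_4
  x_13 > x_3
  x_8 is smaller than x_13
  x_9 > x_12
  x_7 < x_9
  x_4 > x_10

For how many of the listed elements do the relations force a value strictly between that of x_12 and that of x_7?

The relations place x_7 below x_12. An element lies strictly between them when it is forced above x_7 and also forced below x_12.
Above x_7: {x_14, x_8, x_3, x_9, x_10, x_2, x_1, x_4, x_13}. Below x_12: {x_8, x_3}.
Intersection: {x_8, x_3} — 2.

2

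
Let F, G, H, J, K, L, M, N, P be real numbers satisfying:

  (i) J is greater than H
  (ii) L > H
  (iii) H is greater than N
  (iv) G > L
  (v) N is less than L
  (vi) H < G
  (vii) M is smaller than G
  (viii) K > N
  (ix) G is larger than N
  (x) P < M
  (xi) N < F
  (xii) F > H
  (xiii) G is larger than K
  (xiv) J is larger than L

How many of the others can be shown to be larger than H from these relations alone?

The elements the relations force above H are F, L, J, G — no chain reaches any other.
That is 4.

4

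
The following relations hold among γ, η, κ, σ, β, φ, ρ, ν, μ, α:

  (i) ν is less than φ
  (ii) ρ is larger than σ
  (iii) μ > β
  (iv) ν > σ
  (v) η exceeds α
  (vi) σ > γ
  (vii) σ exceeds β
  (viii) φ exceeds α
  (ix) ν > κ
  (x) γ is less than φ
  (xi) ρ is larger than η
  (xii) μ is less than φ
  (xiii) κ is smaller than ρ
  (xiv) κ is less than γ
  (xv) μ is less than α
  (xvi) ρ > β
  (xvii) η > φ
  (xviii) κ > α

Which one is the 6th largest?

Chaining the given pairs: β < μ < α < κ < γ < σ < ν < φ < η < ρ.
Counting 6 from the largest end gives γ.

γ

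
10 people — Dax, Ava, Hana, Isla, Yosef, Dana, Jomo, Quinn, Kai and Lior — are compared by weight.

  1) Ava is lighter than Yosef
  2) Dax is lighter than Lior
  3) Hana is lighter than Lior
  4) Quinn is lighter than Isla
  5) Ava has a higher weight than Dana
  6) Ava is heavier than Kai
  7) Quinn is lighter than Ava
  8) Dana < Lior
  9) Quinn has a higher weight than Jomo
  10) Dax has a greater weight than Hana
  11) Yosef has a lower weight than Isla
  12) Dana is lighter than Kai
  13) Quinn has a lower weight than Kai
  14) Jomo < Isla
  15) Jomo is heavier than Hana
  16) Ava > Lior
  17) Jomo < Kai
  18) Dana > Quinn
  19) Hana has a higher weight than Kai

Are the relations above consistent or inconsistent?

We have Hana < Jomo stated directly, yet also Jomo < Quinn < Dana < Kai < Hana by chaining the others — so Jomo < Hana. Contradiction.

inconsistent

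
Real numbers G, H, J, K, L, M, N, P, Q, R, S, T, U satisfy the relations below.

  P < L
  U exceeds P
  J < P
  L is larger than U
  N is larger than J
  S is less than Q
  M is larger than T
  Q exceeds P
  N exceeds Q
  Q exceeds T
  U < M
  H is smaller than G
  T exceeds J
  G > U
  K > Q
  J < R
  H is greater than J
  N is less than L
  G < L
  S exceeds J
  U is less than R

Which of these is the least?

J

S is not least since J < S; T is not least since J < T; H is not least since J < H; P is not least since J < P; U is not least since P < U; Q is not least since P < Q; M is not least since U < M; N is not least since J < N; K is not least since Q < K; R is not least since U < R; G is not least since H < G; L is not least since P < L.
Only J has nothing below it, so J is the least.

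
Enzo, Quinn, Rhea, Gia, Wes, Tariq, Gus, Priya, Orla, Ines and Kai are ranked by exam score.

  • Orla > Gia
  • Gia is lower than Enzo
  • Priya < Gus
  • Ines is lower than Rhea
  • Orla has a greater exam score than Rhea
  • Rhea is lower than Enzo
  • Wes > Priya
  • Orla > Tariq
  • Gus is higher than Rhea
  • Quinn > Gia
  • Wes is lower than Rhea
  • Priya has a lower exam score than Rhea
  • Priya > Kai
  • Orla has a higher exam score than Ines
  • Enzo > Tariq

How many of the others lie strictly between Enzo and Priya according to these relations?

2

The relations place Priya below Enzo. An element lies strictly between them when it is forced above Priya and also forced below Enzo.
Above Priya: {Wes, Rhea, Orla, Gus}. Below Enzo: {Tariq, Kai, Gia, Wes, Ines, Rhea}.
Intersection: {Wes, Rhea} — 2.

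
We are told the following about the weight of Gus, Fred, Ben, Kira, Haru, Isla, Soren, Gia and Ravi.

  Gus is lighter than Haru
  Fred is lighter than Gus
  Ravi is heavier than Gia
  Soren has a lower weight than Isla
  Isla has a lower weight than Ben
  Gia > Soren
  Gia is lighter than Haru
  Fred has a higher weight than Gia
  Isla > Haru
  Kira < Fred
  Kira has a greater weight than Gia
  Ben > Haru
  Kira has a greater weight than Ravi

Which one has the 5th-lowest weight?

Fred

The consecutive relations fix a unique order: Soren < Gia < Ravi < Kira < Fred < Gus < Haru < Isla < Ben.
Counting 5 from the smallest end gives Fred.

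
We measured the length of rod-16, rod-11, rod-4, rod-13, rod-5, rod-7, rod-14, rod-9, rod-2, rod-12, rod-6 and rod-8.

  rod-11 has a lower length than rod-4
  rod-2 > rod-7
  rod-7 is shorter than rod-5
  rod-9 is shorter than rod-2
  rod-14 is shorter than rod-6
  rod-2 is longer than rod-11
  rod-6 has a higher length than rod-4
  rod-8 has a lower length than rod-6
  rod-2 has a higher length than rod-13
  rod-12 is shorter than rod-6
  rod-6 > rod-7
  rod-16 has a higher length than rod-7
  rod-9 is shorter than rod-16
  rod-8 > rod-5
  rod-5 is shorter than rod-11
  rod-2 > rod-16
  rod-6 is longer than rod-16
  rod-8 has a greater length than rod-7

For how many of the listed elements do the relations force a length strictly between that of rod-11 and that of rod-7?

Chaining upward from rod-7 reaches: rod-5, rod-4, rod-8, rod-16, rod-2, rod-6.
Chaining downward from rod-11 reaches: rod-5.
Strictly between rod-7 and rod-11 are those in both lists: rod-5 — 1 element.

1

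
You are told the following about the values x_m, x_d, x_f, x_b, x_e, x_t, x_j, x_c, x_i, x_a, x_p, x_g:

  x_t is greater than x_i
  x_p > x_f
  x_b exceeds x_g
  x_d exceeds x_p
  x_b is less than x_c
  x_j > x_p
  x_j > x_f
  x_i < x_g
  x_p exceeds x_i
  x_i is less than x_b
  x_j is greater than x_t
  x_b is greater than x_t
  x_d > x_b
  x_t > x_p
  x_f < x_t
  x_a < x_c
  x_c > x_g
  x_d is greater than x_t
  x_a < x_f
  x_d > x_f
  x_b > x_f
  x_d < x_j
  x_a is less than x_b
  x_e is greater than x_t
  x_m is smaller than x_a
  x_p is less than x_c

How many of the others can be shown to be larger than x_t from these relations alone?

5

From x_t the given relations immediately reach x_b, x_d, x_j, x_e.
From those, x_c — 5 in total.
No other element is forced above x_t by the given relations, so the count is 5.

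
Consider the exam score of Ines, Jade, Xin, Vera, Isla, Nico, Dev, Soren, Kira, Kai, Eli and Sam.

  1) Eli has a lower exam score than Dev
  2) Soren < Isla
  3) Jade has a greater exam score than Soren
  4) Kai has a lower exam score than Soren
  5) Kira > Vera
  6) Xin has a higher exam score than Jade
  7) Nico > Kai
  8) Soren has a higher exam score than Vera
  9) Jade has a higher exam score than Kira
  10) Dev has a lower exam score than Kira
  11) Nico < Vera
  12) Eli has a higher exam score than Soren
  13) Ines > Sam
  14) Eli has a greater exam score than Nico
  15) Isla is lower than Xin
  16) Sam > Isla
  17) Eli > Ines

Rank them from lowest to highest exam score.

Nothing is placed below Kai, so it is least; from there Kai < Nico; Nico < Vera; Vera < Soren; Soren < Isla; Isla < Sam; Sam < Ines; Ines < Eli; Eli < Dev; Dev < Kira; Kira < Jade; Jade < Xin, each given directly.

Kai < Nico < Vera < Soren < Isla < Sam < Ines < Eli < Dev < Kira < Jade < Xin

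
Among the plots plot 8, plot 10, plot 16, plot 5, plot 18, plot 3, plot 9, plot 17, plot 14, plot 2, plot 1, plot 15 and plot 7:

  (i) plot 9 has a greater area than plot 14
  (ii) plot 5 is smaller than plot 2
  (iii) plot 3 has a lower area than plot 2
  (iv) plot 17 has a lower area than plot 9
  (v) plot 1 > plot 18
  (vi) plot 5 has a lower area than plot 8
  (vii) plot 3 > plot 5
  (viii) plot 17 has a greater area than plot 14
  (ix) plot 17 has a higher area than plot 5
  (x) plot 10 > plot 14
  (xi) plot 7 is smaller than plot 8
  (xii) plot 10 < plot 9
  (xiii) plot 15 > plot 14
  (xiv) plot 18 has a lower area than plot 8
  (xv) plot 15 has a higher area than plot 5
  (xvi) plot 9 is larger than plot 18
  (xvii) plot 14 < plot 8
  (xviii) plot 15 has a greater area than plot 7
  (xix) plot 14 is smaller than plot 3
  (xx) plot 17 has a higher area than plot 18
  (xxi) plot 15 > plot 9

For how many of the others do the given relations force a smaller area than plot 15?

The elements the relations force below plot 15 are plot 14, plot 7, plot 18, plot 5, plot 10, plot 17, plot 9 — no chain reaches any other.
That is 7.

7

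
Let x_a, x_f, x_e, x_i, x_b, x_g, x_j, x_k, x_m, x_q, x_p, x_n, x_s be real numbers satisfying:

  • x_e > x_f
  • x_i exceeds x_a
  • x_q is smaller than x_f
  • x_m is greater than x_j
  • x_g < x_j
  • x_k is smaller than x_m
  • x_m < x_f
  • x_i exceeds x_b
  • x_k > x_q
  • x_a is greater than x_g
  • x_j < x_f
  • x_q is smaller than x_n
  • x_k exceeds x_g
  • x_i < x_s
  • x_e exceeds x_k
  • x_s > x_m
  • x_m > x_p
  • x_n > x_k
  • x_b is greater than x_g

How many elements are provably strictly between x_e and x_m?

1

Chaining upward from x_m reaches: x_f, x_s.
Chaining downward from x_e reaches: x_g, x_q, x_j, x_p, x_k, x_f.
Strictly between x_m and x_e are those in both lists: x_f — 1 element.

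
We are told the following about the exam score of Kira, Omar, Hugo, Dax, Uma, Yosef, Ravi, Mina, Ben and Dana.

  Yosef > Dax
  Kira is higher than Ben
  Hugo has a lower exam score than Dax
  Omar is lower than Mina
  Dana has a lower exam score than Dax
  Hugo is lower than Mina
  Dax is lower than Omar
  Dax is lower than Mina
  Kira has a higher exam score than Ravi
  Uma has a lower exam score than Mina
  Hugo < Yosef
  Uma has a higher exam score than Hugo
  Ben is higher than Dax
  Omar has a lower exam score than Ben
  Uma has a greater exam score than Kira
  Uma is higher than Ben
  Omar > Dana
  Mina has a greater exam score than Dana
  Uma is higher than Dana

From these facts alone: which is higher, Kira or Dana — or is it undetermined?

The relevant relations are Dana < Dax; Dax < Omar; Omar < Ben; Ben < Kira.
Chaining these gives Dana < Dax < Omar < Ben < Kira.
So Kira is higher.

Kira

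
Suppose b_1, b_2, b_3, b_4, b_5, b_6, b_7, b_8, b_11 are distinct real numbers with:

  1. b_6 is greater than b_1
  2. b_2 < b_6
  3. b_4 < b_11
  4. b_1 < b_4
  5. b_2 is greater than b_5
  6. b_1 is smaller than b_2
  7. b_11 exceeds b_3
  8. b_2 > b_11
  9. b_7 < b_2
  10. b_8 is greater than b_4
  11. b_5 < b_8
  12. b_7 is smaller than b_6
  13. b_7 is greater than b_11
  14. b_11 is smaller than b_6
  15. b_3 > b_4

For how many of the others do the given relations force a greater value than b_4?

The elements the relations force above b_4 are b_3, b_11, b_7, b_2, b_6, b_8 — no chain reaches any other.
That is 6.

6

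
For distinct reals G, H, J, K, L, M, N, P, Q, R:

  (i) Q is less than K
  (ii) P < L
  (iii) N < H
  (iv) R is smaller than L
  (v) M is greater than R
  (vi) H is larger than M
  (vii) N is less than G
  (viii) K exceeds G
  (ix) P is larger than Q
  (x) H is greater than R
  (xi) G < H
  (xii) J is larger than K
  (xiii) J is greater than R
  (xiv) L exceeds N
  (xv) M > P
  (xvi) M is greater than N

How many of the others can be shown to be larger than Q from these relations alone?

6

Directly above Q: P, K.
One step further: M, L, J (5 so far).
One step further: H (6 so far).
No other element is forced above Q by the given relations, so the count is 6.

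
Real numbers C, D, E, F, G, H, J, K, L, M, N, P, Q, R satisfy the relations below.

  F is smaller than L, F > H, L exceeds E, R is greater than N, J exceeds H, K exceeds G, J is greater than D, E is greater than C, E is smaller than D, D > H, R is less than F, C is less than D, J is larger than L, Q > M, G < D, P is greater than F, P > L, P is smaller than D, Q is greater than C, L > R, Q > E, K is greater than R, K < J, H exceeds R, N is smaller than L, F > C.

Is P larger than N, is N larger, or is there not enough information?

N < R and R < H give N < H.
With H < F: N < R < H < F.
With F < L: N < R < H < F < L.
Then L < P extends the chain to P.
So P is larger.

P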